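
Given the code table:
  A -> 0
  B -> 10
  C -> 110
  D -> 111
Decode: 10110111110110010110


Decoding:
10 -> B
110 -> C
111 -> D
110 -> C
110 -> C
0 -> A
10 -> B
110 -> C


Result: BCDCCABC


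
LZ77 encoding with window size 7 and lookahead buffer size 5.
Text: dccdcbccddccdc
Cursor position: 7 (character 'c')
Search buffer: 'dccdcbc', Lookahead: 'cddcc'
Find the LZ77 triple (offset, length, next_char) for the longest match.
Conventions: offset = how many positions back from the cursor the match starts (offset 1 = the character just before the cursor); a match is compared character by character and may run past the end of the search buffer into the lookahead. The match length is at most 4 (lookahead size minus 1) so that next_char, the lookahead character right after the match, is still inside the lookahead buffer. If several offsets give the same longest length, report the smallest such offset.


Try each offset into the search buffer:
  offset=1 (pos 6, char 'c'): match length 1
  offset=2 (pos 5, char 'b'): match length 0
  offset=3 (pos 4, char 'c'): match length 1
  offset=4 (pos 3, char 'd'): match length 0
  offset=5 (pos 2, char 'c'): match length 2
  offset=6 (pos 1, char 'c'): match length 1
  offset=7 (pos 0, char 'd'): match length 0
Longest match has length 2 at offset 5.
next_char = character at position 7 + 2 = 9 -> 'd'

Best match: offset=5, length=2 (matching 'cd' starting at position 2)
LZ77 triple: (5, 2, 'd')


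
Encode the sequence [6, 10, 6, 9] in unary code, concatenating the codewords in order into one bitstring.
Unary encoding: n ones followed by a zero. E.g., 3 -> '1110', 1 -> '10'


Encode each number as n ones followed by a terminating 0:
  6 -> 1111110 (7 bits)
  10 -> 11111111110 (11 bits)
  6 -> 1111110 (7 bits)
  9 -> 1111111110 (10 bits)
Total length = 7 + 11 + 7 + 10 = 35 bits.

Unary([6, 10, 6, 9]) = 11111101111111111011111101111111110 (35 bits)


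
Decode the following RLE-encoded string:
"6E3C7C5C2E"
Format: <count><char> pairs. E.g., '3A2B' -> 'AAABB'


Expanding each <count><char> pair:
  6E -> 'EEEEEE'
  3C -> 'CCC'
  7C -> 'CCCCCCC'
  5C -> 'CCCCC'
  2E -> 'EE'

Decoded = EEEEEECCCCCCCCCCCCCCCEE


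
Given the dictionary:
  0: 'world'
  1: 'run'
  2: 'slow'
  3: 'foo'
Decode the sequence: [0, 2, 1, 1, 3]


Look up each index in the dictionary:
  0 -> 'world'
  2 -> 'slow'
  1 -> 'run'
  1 -> 'run'
  3 -> 'foo'

Decoded: "world slow run run foo"


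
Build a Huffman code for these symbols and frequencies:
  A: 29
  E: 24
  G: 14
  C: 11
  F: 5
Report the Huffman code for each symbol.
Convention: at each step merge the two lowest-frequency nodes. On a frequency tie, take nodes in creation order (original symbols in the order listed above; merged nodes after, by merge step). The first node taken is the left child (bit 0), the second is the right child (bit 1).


Huffman tree construction:
Step 1: Merge F(5) + C(11) = 16
Step 2: Merge G(14) + (F+C)(16) = 30
Step 3: Merge E(24) + A(29) = 53
Step 4: Merge (G+(F+C))(30) + (E+A)(53) = 83
Read each symbol's code off the tree from the root (left child = 0, right child = 1).

Codes:
  A: 11 (length 2)
  E: 10 (length 2)
  G: 00 (length 2)
  C: 011 (length 3)
  F: 010 (length 3)
Average code length: 182/83 = 2.1928 bits/symbol


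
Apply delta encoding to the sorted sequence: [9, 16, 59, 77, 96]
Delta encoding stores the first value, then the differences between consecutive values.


First value: 9
Deltas:
  16 - 9 = 7
  59 - 16 = 43
  77 - 59 = 18
  96 - 77 = 19


Delta encoded: [9, 7, 43, 18, 19]


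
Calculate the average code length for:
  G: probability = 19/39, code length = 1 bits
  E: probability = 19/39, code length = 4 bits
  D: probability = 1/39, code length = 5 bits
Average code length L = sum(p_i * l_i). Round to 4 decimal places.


Weighted contributions p_i * l_i:
  G: (19/39) * 1 = 19/39
  E: (19/39) * 4 = 76/39
  D: (1/39) * 5 = 5/39
Sum = (19 + 76 + 5)/39 = 100/39

L = 100/39 = 2.5641 bits/symbol


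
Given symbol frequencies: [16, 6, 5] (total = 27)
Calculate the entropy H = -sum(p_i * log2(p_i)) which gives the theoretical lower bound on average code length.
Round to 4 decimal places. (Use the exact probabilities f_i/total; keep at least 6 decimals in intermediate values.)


Per-symbol terms -p_i * log2(p_i) with p_i = f_i/27:
  p = 16/27 = 0.592593: log2(p) = -0.754888, -p*log2(p) = 0.447341
  p = 6/27 = 0.222222: log2(p) = -2.169925, -p*log2(p) = 0.482206
  p = 5/27 = 0.185185: log2(p) = -2.432959, -p*log2(p) = 0.450548
H = 0.447341 + 0.482206 + 0.450548 = 1.380095

H = 1.3801 bits/symbol


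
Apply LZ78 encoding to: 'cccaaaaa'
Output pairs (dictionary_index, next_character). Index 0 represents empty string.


LZ78 encoding steps:
Dictionary: {0: ''}
Step 1: w='' (idx 0), next='c' -> output (0, 'c'), add 'c' as idx 1
Step 2: w='c' (idx 1), next='c' -> output (1, 'c'), add 'cc' as idx 2
Step 3: w='' (idx 0), next='a' -> output (0, 'a'), add 'a' as idx 3
Step 4: w='a' (idx 3), next='a' -> output (3, 'a'), add 'aa' as idx 4
Step 5: w='aa' (idx 4), end of input -> output (4, '')


Encoded: [(0, 'c'), (1, 'c'), (0, 'a'), (3, 'a'), (4, '')]


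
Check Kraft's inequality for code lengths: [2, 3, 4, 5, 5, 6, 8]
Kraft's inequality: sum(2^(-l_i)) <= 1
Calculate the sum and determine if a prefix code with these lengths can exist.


Sum = 2^(-2) + 2^(-3) + 2^(-4) + 2^(-5) + 2^(-5) + 2^(-6) + 2^(-8)
    = 0.25 + 0.125 + 0.0625 + 0.03125 + 0.03125 + 0.015625 + 0.00390625
    = 133/256 = 0.51953125
Since 0.51953125 <= 1, Kraft's inequality IS satisfied.
A prefix code with these lengths CAN exist.

Kraft sum = 0.51953125. Satisfied.


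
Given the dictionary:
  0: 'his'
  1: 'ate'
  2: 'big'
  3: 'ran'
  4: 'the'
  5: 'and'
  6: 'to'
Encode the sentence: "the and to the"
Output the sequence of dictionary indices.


Look up each word in the dictionary:
  'the' -> 4
  'and' -> 5
  'to' -> 6
  'the' -> 4

Encoded: [4, 5, 6, 4]


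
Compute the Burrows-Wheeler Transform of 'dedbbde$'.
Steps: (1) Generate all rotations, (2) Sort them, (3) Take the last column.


Rotations (sorted):
  0: $dedbbde -> last char: e
  1: bbde$ded -> last char: d
  2: bde$dedb -> last char: b
  3: dbbde$de -> last char: e
  4: de$dedbb -> last char: b
  5: dedbbde$ -> last char: $
  6: e$dedbbd -> last char: d
  7: edbbde$d -> last char: d


BWT = edbeb$dd


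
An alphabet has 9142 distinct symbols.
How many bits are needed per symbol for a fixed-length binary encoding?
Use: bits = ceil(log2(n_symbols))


log2(9142) = 13.1583
Bracket: 2^13 = 8192 < 9142 <= 2^14 = 16384
So ceil(log2(9142)) = 14

bits = ceil(log2(9142)) = ceil(13.1583) = 14 bits


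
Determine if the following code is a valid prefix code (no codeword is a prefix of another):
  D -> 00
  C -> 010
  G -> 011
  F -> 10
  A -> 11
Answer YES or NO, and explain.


Checking each pair (does one codeword prefix another?):
  D='00' vs C='010': no prefix
  D='00' vs G='011': no prefix
  D='00' vs F='10': no prefix
  D='00' vs A='11': no prefix
  C='010' vs D='00': no prefix
  C='010' vs G='011': no prefix
  C='010' vs F='10': no prefix
  C='010' vs A='11': no prefix
  G='011' vs D='00': no prefix
  G='011' vs C='010': no prefix
  G='011' vs F='10': no prefix
  G='011' vs A='11': no prefix
  F='10' vs D='00': no prefix
  F='10' vs C='010': no prefix
  F='10' vs G='011': no prefix
  F='10' vs A='11': no prefix
  A='11' vs D='00': no prefix
  A='11' vs C='010': no prefix
  A='11' vs G='011': no prefix
  A='11' vs F='10': no prefix
No violation found over all pairs.

YES -- this is a valid prefix code. No codeword is a prefix of any other codeword.


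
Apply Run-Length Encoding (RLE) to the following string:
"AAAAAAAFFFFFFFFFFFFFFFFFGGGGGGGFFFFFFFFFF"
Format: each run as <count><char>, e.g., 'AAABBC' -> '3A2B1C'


Scanning runs left to right:
  i=0: run of 'A' x 7 -> '7A'
  i=7: run of 'F' x 17 -> '17F'
  i=24: run of 'G' x 7 -> '7G'
  i=31: run of 'F' x 10 -> '10F'

RLE = 7A17F7G10F


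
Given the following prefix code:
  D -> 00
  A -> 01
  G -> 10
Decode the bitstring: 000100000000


Decoding step by step:
Bits 00 -> D
Bits 01 -> A
Bits 00 -> D
Bits 00 -> D
Bits 00 -> D
Bits 00 -> D


Decoded message: DADDDD


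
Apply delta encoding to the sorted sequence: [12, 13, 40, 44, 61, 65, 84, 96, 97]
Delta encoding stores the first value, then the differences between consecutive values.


First value: 12
Deltas:
  13 - 12 = 1
  40 - 13 = 27
  44 - 40 = 4
  61 - 44 = 17
  65 - 61 = 4
  84 - 65 = 19
  96 - 84 = 12
  97 - 96 = 1


Delta encoded: [12, 1, 27, 4, 17, 4, 19, 12, 1]


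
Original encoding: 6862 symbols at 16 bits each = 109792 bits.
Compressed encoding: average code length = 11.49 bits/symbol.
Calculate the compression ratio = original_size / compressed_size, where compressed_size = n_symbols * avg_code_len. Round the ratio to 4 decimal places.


original_size = n_symbols * orig_bits = 6862 * 16 = 109792 bits
compressed_size = n_symbols * avg_code_len = 6862 * 11.49 = 78844.38 bits
ratio = original_size / compressed_size = 109792 / 78844.38 = 1.3925

Compression ratio = 1.3925


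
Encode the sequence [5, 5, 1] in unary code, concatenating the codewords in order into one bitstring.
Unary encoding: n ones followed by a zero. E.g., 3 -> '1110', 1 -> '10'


Encode each number as n ones followed by a terminating 0:
  5 -> 111110 (6 bits)
  5 -> 111110 (6 bits)
  1 -> 10 (2 bits)
Total length = 6 + 6 + 2 = 14 bits.

Unary([5, 5, 1]) = 11111011111010 (14 bits)


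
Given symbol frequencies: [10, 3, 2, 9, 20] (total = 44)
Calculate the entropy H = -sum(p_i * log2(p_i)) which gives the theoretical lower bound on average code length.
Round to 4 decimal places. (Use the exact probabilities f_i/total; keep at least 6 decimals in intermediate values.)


Per-symbol terms -p_i * log2(p_i) with p_i = f_i/44:
  p = 10/44 = 0.227273: log2(p) = -2.137504, -p*log2(p) = 0.485796
  p = 3/44 = 0.068182: log2(p) = -3.874469, -p*log2(p) = 0.264168
  p = 2/44 = 0.045455: log2(p) = -4.459432, -p*log2(p) = 0.202701
  p = 9/44 = 0.204545: log2(p) = -2.289507, -p*log2(p) = 0.468308
  p = 20/44 = 0.454545: log2(p) = -1.137504, -p*log2(p) = 0.517047
H = 0.485796 + 0.264168 + 0.202701 + 0.468308 + 0.517047 = 1.938020

H = 1.938 bits/symbol


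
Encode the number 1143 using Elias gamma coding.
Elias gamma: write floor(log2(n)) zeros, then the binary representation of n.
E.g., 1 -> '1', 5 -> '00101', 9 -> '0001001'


num_bits = floor(log2(1143)) + 1 = 11
leading_zeros = num_bits - 1 = 10
binary(1143) = 10001110111

Elias gamma(1143) = '0000000000' + '10001110111' = 000000000010001110111 (21 bits)


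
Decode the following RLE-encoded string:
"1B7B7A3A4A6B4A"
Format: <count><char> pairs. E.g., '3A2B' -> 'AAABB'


Expanding each <count><char> pair:
  1B -> 'B'
  7B -> 'BBBBBBB'
  7A -> 'AAAAAAA'
  3A -> 'AAA'
  4A -> 'AAAA'
  6B -> 'BBBBBB'
  4A -> 'AAAA'

Decoded = BBBBBBBBAAAAAAAAAAAAAABBBBBBAAAA


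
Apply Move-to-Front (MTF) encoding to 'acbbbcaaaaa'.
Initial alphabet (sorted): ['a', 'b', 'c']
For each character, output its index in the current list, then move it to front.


MTF encoding:
'a': index 0 in ['a', 'b', 'c'] -> ['a', 'b', 'c']
'c': index 2 in ['a', 'b', 'c'] -> ['c', 'a', 'b']
'b': index 2 in ['c', 'a', 'b'] -> ['b', 'c', 'a']
'b': index 0 in ['b', 'c', 'a'] -> ['b', 'c', 'a']
'b': index 0 in ['b', 'c', 'a'] -> ['b', 'c', 'a']
'c': index 1 in ['b', 'c', 'a'] -> ['c', 'b', 'a']
'a': index 2 in ['c', 'b', 'a'] -> ['a', 'c', 'b']
'a': index 0 in ['a', 'c', 'b'] -> ['a', 'c', 'b']
'a': index 0 in ['a', 'c', 'b'] -> ['a', 'c', 'b']
'a': index 0 in ['a', 'c', 'b'] -> ['a', 'c', 'b']
'a': index 0 in ['a', 'c', 'b'] -> ['a', 'c', 'b']


Output: [0, 2, 2, 0, 0, 1, 2, 0, 0, 0, 0]


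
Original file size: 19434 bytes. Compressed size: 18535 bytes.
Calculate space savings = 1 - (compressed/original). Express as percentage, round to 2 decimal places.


ratio = compressed/original = 18535/19434 = 0.953741
savings = 1 - ratio = 1 - 0.953741 = 0.046259
as a percentage: 0.046259 * 100 = 4.63%

Space savings = 1 - 18535/19434 = 4.63%


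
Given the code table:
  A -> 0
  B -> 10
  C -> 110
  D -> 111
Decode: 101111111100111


Decoding:
10 -> B
111 -> D
111 -> D
110 -> C
0 -> A
111 -> D


Result: BDDCAD


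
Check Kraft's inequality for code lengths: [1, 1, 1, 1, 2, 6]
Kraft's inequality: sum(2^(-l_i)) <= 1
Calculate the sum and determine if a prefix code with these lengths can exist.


Sum = 2^(-1) + 2^(-1) + 2^(-1) + 2^(-1) + 2^(-2) + 2^(-6)
    = 0.5 + 0.5 + 0.5 + 0.5 + 0.25 + 0.015625
    = 145/64 = 2.265625
Since 2.265625 > 1, Kraft's inequality is NOT satisfied.
A prefix code with these lengths CANNOT exist.

Kraft sum = 2.265625. Not satisfied.


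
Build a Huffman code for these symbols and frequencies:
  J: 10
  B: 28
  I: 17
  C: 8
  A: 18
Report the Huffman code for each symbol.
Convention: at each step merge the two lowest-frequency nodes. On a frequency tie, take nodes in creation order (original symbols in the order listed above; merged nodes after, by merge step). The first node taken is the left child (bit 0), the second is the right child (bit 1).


Huffman tree construction:
Step 1: Merge C(8) + J(10) = 18
Step 2: Merge I(17) + A(18) = 35
Step 3: Merge (C+J)(18) + B(28) = 46
Step 4: Merge (I+A)(35) + ((C+J)+B)(46) = 81
Read each symbol's code off the tree from the root (left child = 0, right child = 1).

Codes:
  J: 101 (length 3)
  B: 11 (length 2)
  I: 00 (length 2)
  C: 100 (length 3)
  A: 01 (length 2)
Average code length: 180/81 = 2.2222 bits/symbol


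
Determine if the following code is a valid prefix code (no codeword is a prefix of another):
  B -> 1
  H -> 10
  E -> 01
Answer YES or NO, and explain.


Checking each pair (does one codeword prefix another?):
  B='1' vs H='10': prefix -- VIOLATION

NO -- this is NOT a valid prefix code. B (1) is a prefix of H (10).


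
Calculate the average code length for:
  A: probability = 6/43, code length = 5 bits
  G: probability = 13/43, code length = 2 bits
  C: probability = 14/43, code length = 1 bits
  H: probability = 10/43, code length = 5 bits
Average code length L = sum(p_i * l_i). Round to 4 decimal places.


Weighted contributions p_i * l_i:
  A: (6/43) * 5 = 30/43
  G: (13/43) * 2 = 26/43
  C: (14/43) * 1 = 14/43
  H: (10/43) * 5 = 50/43
Sum = (30 + 26 + 14 + 50)/43 = 120/43

L = 120/43 = 2.7907 bits/symbol


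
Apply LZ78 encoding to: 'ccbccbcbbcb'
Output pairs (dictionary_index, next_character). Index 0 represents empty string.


LZ78 encoding steps:
Dictionary: {0: ''}
Step 1: w='' (idx 0), next='c' -> output (0, 'c'), add 'c' as idx 1
Step 2: w='c' (idx 1), next='b' -> output (1, 'b'), add 'cb' as idx 2
Step 3: w='c' (idx 1), next='c' -> output (1, 'c'), add 'cc' as idx 3
Step 4: w='' (idx 0), next='b' -> output (0, 'b'), add 'b' as idx 4
Step 5: w='cb' (idx 2), next='b' -> output (2, 'b'), add 'cbb' as idx 5
Step 6: w='cb' (idx 2), end of input -> output (2, '')


Encoded: [(0, 'c'), (1, 'b'), (1, 'c'), (0, 'b'), (2, 'b'), (2, '')]


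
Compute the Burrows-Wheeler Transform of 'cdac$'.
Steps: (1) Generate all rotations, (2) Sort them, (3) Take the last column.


Rotations (sorted):
  0: $cdac -> last char: c
  1: ac$cd -> last char: d
  2: c$cda -> last char: a
  3: cdac$ -> last char: $
  4: dac$c -> last char: c


BWT = cda$c


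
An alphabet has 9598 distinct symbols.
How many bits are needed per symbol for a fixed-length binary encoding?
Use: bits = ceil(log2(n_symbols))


log2(9598) = 13.2285
Bracket: 2^13 = 8192 < 9598 <= 2^14 = 16384
So ceil(log2(9598)) = 14

bits = ceil(log2(9598)) = ceil(13.2285) = 14 bits


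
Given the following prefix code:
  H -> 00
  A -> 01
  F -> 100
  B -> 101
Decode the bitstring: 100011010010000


Decoding step by step:
Bits 100 -> F
Bits 01 -> A
Bits 101 -> B
Bits 00 -> H
Bits 100 -> F
Bits 00 -> H


Decoded message: FABHFH


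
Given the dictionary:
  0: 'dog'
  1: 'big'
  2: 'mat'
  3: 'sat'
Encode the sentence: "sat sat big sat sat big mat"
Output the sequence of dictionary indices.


Look up each word in the dictionary:
  'sat' -> 3
  'sat' -> 3
  'big' -> 1
  'sat' -> 3
  'sat' -> 3
  'big' -> 1
  'mat' -> 2

Encoded: [3, 3, 1, 3, 3, 1, 2]


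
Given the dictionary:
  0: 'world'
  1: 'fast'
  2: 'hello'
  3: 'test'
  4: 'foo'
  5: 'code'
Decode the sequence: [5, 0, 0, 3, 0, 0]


Look up each index in the dictionary:
  5 -> 'code'
  0 -> 'world'
  0 -> 'world'
  3 -> 'test'
  0 -> 'world'
  0 -> 'world'

Decoded: "code world world test world world"


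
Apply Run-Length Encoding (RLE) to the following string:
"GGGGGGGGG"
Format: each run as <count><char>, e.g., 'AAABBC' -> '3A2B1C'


Scanning runs left to right:
  i=0: run of 'G' x 9 -> '9G'

RLE = 9G


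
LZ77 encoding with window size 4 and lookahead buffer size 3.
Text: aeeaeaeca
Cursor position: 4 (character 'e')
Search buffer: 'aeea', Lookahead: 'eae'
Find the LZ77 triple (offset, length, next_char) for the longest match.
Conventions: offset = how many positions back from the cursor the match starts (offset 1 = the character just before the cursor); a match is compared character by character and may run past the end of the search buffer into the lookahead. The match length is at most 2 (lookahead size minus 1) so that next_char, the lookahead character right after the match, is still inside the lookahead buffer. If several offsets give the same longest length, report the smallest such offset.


Try each offset into the search buffer:
  offset=1 (pos 3, char 'a'): match length 0
  offset=2 (pos 2, char 'e'): match length 2
  offset=3 (pos 1, char 'e'): match length 1
  offset=4 (pos 0, char 'a'): match length 0
Longest match has length 2 at offset 2.
next_char = character at position 4 + 2 = 6 -> 'e'

Best match: offset=2, length=2 (matching 'ea' starting at position 2)
LZ77 triple: (2, 2, 'e')


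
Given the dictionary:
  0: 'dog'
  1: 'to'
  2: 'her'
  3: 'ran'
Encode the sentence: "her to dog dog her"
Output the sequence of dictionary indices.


Look up each word in the dictionary:
  'her' -> 2
  'to' -> 1
  'dog' -> 0
  'dog' -> 0
  'her' -> 2

Encoded: [2, 1, 0, 0, 2]


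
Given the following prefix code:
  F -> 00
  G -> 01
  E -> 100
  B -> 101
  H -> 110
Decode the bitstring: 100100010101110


Decoding step by step:
Bits 100 -> E
Bits 100 -> E
Bits 01 -> G
Bits 01 -> G
Bits 01 -> G
Bits 110 -> H


Decoded message: EEGGGH


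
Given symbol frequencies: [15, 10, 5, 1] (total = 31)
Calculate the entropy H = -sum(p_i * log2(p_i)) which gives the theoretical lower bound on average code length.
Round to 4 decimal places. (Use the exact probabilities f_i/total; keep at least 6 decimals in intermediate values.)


Per-symbol terms -p_i * log2(p_i) with p_i = f_i/31:
  p = 15/31 = 0.483871: log2(p) = -1.047306, -p*log2(p) = 0.506761
  p = 10/31 = 0.322581: log2(p) = -1.632268, -p*log2(p) = 0.526538
  p = 5/31 = 0.161290: log2(p) = -2.632268, -p*log2(p) = 0.424559
  p = 1/31 = 0.032258: log2(p) = -4.954196, -p*log2(p) = 0.159813
H = 0.506761 + 0.526538 + 0.424559 + 0.159813 = 1.617671

H = 1.6177 bits/symbol


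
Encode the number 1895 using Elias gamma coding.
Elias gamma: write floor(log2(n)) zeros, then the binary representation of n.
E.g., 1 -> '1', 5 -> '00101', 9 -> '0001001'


num_bits = floor(log2(1895)) + 1 = 11
leading_zeros = num_bits - 1 = 10
binary(1895) = 11101100111

Elias gamma(1895) = '0000000000' + '11101100111' = 000000000011101100111 (21 bits)


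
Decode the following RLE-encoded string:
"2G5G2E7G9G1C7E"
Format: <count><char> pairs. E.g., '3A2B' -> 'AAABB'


Expanding each <count><char> pair:
  2G -> 'GG'
  5G -> 'GGGGG'
  2E -> 'EE'
  7G -> 'GGGGGGG'
  9G -> 'GGGGGGGGG'
  1C -> 'C'
  7E -> 'EEEEEEE'

Decoded = GGGGGGGEEGGGGGGGGGGGGGGGGCEEEEEEE


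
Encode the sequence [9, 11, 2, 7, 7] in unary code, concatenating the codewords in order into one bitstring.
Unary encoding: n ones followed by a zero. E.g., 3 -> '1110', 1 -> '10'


Encode each number as n ones followed by a terminating 0:
  9 -> 1111111110 (10 bits)
  11 -> 111111111110 (12 bits)
  2 -> 110 (3 bits)
  7 -> 11111110 (8 bits)
  7 -> 11111110 (8 bits)
Total length = 10 + 12 + 3 + 8 + 8 = 41 bits.

Unary([9, 11, 2, 7, 7]) = 11111111101111111111101101111111011111110 (41 bits)


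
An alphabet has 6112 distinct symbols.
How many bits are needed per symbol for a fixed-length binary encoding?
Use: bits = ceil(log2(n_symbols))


log2(6112) = 12.5774
Bracket: 2^12 = 4096 < 6112 <= 2^13 = 8192
So ceil(log2(6112)) = 13

bits = ceil(log2(6112)) = ceil(12.5774) = 13 bits


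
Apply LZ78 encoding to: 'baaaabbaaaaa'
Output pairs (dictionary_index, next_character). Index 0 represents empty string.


LZ78 encoding steps:
Dictionary: {0: ''}
Step 1: w='' (idx 0), next='b' -> output (0, 'b'), add 'b' as idx 1
Step 2: w='' (idx 0), next='a' -> output (0, 'a'), add 'a' as idx 2
Step 3: w='a' (idx 2), next='a' -> output (2, 'a'), add 'aa' as idx 3
Step 4: w='a' (idx 2), next='b' -> output (2, 'b'), add 'ab' as idx 4
Step 5: w='b' (idx 1), next='a' -> output (1, 'a'), add 'ba' as idx 5
Step 6: w='aa' (idx 3), next='a' -> output (3, 'a'), add 'aaa' as idx 6
Step 7: w='a' (idx 2), end of input -> output (2, '')


Encoded: [(0, 'b'), (0, 'a'), (2, 'a'), (2, 'b'), (1, 'a'), (3, 'a'), (2, '')]


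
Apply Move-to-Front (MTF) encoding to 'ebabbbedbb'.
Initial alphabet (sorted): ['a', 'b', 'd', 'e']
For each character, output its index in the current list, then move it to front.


MTF encoding:
'e': index 3 in ['a', 'b', 'd', 'e'] -> ['e', 'a', 'b', 'd']
'b': index 2 in ['e', 'a', 'b', 'd'] -> ['b', 'e', 'a', 'd']
'a': index 2 in ['b', 'e', 'a', 'd'] -> ['a', 'b', 'e', 'd']
'b': index 1 in ['a', 'b', 'e', 'd'] -> ['b', 'a', 'e', 'd']
'b': index 0 in ['b', 'a', 'e', 'd'] -> ['b', 'a', 'e', 'd']
'b': index 0 in ['b', 'a', 'e', 'd'] -> ['b', 'a', 'e', 'd']
'e': index 2 in ['b', 'a', 'e', 'd'] -> ['e', 'b', 'a', 'd']
'd': index 3 in ['e', 'b', 'a', 'd'] -> ['d', 'e', 'b', 'a']
'b': index 2 in ['d', 'e', 'b', 'a'] -> ['b', 'd', 'e', 'a']
'b': index 0 in ['b', 'd', 'e', 'a'] -> ['b', 'd', 'e', 'a']


Output: [3, 2, 2, 1, 0, 0, 2, 3, 2, 0]


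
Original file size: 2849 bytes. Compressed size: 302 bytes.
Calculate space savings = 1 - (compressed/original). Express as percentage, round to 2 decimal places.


ratio = compressed/original = 302/2849 = 0.106002
savings = 1 - ratio = 1 - 0.106002 = 0.893998
as a percentage: 0.893998 * 100 = 89.4%

Space savings = 1 - 302/2849 = 89.4%


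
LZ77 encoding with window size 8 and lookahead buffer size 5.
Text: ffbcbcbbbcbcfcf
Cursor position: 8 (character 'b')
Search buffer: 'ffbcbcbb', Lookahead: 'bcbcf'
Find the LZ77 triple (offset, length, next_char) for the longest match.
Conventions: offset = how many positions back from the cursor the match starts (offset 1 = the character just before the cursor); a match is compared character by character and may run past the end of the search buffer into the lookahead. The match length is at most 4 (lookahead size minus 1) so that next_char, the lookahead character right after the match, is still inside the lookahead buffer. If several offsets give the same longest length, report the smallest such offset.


Try each offset into the search buffer:
  offset=1 (pos 7, char 'b'): match length 1
  offset=2 (pos 6, char 'b'): match length 1
  offset=3 (pos 5, char 'c'): match length 0
  offset=4 (pos 4, char 'b'): match length 3
  offset=5 (pos 3, char 'c'): match length 0
  offset=6 (pos 2, char 'b'): match length 4
  offset=7 (pos 1, char 'f'): match length 0
  offset=8 (pos 0, char 'f'): match length 0
Longest match has length 4 at offset 6.
next_char = character at position 8 + 4 = 12 -> 'f'

Best match: offset=6, length=4 (matching 'bcbc' starting at position 2)
LZ77 triple: (6, 4, 'f')


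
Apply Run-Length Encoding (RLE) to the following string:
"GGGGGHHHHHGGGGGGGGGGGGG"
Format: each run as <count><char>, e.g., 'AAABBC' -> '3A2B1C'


Scanning runs left to right:
  i=0: run of 'G' x 5 -> '5G'
  i=5: run of 'H' x 5 -> '5H'
  i=10: run of 'G' x 13 -> '13G'

RLE = 5G5H13G


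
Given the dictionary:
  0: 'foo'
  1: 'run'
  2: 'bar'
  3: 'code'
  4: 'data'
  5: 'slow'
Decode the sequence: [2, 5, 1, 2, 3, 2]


Look up each index in the dictionary:
  2 -> 'bar'
  5 -> 'slow'
  1 -> 'run'
  2 -> 'bar'
  3 -> 'code'
  2 -> 'bar'

Decoded: "bar slow run bar code bar"


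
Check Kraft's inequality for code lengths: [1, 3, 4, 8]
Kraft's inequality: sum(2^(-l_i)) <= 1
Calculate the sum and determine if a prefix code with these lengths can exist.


Sum = 2^(-1) + 2^(-3) + 2^(-4) + 2^(-8)
    = 0.5 + 0.125 + 0.0625 + 0.00390625
    = 177/256 = 0.69140625
Since 0.69140625 <= 1, Kraft's inequality IS satisfied.
A prefix code with these lengths CAN exist.

Kraft sum = 0.69140625. Satisfied.


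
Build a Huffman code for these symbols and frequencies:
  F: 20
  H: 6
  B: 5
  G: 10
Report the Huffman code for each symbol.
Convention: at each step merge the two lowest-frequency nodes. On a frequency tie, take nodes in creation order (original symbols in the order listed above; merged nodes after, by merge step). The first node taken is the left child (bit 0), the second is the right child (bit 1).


Huffman tree construction:
Step 1: Merge B(5) + H(6) = 11
Step 2: Merge G(10) + (B+H)(11) = 21
Step 3: Merge F(20) + (G+(B+H))(21) = 41
Read each symbol's code off the tree from the root (left child = 0, right child = 1).

Codes:
  F: 0 (length 1)
  H: 111 (length 3)
  B: 110 (length 3)
  G: 10 (length 2)
Average code length: 73/41 = 1.7805 bits/symbol


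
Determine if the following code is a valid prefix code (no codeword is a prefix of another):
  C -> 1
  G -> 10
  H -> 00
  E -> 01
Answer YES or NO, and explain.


Checking each pair (does one codeword prefix another?):
  C='1' vs G='10': prefix -- VIOLATION

NO -- this is NOT a valid prefix code. C (1) is a prefix of G (10).


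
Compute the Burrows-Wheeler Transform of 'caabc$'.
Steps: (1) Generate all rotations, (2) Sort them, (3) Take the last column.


Rotations (sorted):
  0: $caabc -> last char: c
  1: aabc$c -> last char: c
  2: abc$ca -> last char: a
  3: bc$caa -> last char: a
  4: c$caab -> last char: b
  5: caabc$ -> last char: $


BWT = ccaab$


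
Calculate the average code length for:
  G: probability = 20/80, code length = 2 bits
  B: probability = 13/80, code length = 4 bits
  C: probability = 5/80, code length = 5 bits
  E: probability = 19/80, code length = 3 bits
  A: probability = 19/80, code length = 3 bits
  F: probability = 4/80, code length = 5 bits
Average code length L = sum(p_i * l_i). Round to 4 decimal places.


Weighted contributions p_i * l_i:
  G: (20/80) * 2 = 40/80
  B: (13/80) * 4 = 52/80
  C: (5/80) * 5 = 25/80
  E: (19/80) * 3 = 57/80
  A: (19/80) * 3 = 57/80
  F: (4/80) * 5 = 20/80
Sum = (40 + 52 + 25 + 57 + 57 + 20)/80 = 251/80

L = 251/80 = 3.1375 bits/symbol


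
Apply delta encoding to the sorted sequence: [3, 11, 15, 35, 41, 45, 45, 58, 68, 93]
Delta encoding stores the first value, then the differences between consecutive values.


First value: 3
Deltas:
  11 - 3 = 8
  15 - 11 = 4
  35 - 15 = 20
  41 - 35 = 6
  45 - 41 = 4
  45 - 45 = 0
  58 - 45 = 13
  68 - 58 = 10
  93 - 68 = 25


Delta encoded: [3, 8, 4, 20, 6, 4, 0, 13, 10, 25]


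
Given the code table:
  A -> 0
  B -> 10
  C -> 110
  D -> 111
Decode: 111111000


Decoding:
111 -> D
111 -> D
0 -> A
0 -> A
0 -> A


Result: DDAAA


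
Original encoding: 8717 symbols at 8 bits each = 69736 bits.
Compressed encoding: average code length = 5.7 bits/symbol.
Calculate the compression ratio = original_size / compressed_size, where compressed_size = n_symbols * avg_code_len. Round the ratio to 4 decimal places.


original_size = n_symbols * orig_bits = 8717 * 8 = 69736 bits
compressed_size = n_symbols * avg_code_len = 8717 * 5.7 = 49686.9 bits
ratio = original_size / compressed_size = 69736 / 49686.9 = 1.4035

Compression ratio = 1.4035


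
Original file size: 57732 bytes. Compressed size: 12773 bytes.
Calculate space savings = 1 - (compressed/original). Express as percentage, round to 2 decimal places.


ratio = compressed/original = 12773/57732 = 0.221246
savings = 1 - ratio = 1 - 0.221246 = 0.778754
as a percentage: 0.778754 * 100 = 77.88%

Space savings = 1 - 12773/57732 = 77.88%


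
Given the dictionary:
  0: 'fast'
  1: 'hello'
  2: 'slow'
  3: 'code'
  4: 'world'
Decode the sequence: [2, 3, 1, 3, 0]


Look up each index in the dictionary:
  2 -> 'slow'
  3 -> 'code'
  1 -> 'hello'
  3 -> 'code'
  0 -> 'fast'

Decoded: "slow code hello code fast"


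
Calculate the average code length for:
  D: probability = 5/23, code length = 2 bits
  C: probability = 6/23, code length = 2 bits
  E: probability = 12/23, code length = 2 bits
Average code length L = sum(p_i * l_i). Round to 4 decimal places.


Weighted contributions p_i * l_i:
  D: (5/23) * 2 = 10/23
  C: (6/23) * 2 = 12/23
  E: (12/23) * 2 = 24/23
Sum = (10 + 12 + 24)/23 = 46/23

L = 46/23 = 2.0000 bits/symbol


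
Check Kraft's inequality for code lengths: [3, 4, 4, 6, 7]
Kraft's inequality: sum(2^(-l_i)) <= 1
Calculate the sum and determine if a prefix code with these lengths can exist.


Sum = 2^(-3) + 2^(-4) + 2^(-4) + 2^(-6) + 2^(-7)
    = 0.125 + 0.0625 + 0.0625 + 0.015625 + 0.0078125
    = 35/128 = 0.2734375
Since 0.2734375 <= 1, Kraft's inequality IS satisfied.
A prefix code with these lengths CAN exist.

Kraft sum = 0.2734375. Satisfied.


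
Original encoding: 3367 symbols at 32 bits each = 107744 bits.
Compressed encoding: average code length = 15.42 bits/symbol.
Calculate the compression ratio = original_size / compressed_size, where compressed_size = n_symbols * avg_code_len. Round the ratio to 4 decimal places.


original_size = n_symbols * orig_bits = 3367 * 32 = 107744 bits
compressed_size = n_symbols * avg_code_len = 3367 * 15.42 = 51919.14 bits
ratio = original_size / compressed_size = 107744 / 51919.14 = 2.0752

Compression ratio = 2.0752


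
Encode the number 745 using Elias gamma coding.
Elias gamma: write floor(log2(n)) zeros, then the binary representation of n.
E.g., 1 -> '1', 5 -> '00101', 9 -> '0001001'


num_bits = floor(log2(745)) + 1 = 10
leading_zeros = num_bits - 1 = 9
binary(745) = 1011101001

Elias gamma(745) = '000000000' + '1011101001' = 0000000001011101001 (19 bits)


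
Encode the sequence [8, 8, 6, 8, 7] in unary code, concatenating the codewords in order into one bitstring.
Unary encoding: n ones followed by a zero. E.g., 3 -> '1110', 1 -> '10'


Encode each number as n ones followed by a terminating 0:
  8 -> 111111110 (9 bits)
  8 -> 111111110 (9 bits)
  6 -> 1111110 (7 bits)
  8 -> 111111110 (9 bits)
  7 -> 11111110 (8 bits)
Total length = 9 + 9 + 7 + 9 + 8 = 42 bits.

Unary([8, 8, 6, 8, 7]) = 111111110111111110111111011111111011111110 (42 bits)


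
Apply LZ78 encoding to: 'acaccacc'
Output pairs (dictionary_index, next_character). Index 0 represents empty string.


LZ78 encoding steps:
Dictionary: {0: ''}
Step 1: w='' (idx 0), next='a' -> output (0, 'a'), add 'a' as idx 1
Step 2: w='' (idx 0), next='c' -> output (0, 'c'), add 'c' as idx 2
Step 3: w='a' (idx 1), next='c' -> output (1, 'c'), add 'ac' as idx 3
Step 4: w='c' (idx 2), next='a' -> output (2, 'a'), add 'ca' as idx 4
Step 5: w='c' (idx 2), next='c' -> output (2, 'c'), add 'cc' as idx 5


Encoded: [(0, 'a'), (0, 'c'), (1, 'c'), (2, 'a'), (2, 'c')]


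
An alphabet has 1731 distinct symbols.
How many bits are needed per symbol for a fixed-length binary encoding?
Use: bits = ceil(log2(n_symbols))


log2(1731) = 10.7574
Bracket: 2^10 = 1024 < 1731 <= 2^11 = 2048
So ceil(log2(1731)) = 11

bits = ceil(log2(1731)) = ceil(10.7574) = 11 bits


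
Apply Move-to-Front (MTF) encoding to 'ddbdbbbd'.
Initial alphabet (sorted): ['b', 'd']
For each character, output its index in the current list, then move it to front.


MTF encoding:
'd': index 1 in ['b', 'd'] -> ['d', 'b']
'd': index 0 in ['d', 'b'] -> ['d', 'b']
'b': index 1 in ['d', 'b'] -> ['b', 'd']
'd': index 1 in ['b', 'd'] -> ['d', 'b']
'b': index 1 in ['d', 'b'] -> ['b', 'd']
'b': index 0 in ['b', 'd'] -> ['b', 'd']
'b': index 0 in ['b', 'd'] -> ['b', 'd']
'd': index 1 in ['b', 'd'] -> ['d', 'b']


Output: [1, 0, 1, 1, 1, 0, 0, 1]


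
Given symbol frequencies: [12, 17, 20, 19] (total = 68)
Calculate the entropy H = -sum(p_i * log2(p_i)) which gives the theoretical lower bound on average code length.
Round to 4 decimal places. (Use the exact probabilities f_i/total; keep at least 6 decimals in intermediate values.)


Per-symbol terms -p_i * log2(p_i) with p_i = f_i/68:
  p = 12/68 = 0.176471: log2(p) = -2.502500, -p*log2(p) = 0.441618
  p = 17/68 = 0.250000: log2(p) = -2.000000, -p*log2(p) = 0.500000
  p = 20/68 = 0.294118: log2(p) = -1.765535, -p*log2(p) = 0.519275
  p = 19/68 = 0.279412: log2(p) = -1.839535, -p*log2(p) = 0.513988
H = 0.441618 + 0.500000 + 0.519275 + 0.513988 = 1.974881

H = 1.9749 bits/symbol


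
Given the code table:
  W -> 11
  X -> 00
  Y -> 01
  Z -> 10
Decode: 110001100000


Decoding:
11 -> W
00 -> X
01 -> Y
10 -> Z
00 -> X
00 -> X


Result: WXYZXX


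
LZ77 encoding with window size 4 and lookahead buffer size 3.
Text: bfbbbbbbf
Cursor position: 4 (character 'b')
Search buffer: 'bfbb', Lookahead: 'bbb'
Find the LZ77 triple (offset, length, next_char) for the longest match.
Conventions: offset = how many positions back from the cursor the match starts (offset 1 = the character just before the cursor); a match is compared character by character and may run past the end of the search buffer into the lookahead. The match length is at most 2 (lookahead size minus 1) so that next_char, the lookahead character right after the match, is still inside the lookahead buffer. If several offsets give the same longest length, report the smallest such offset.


Try each offset into the search buffer:
  offset=1 (pos 3, char 'b'): match length 2
  offset=2 (pos 2, char 'b'): match length 2
  offset=3 (pos 1, char 'f'): match length 0
  offset=4 (pos 0, char 'b'): match length 1
Longest match has length 2, found at offsets 1, 2; take the smallest, offset 1.
next_char = character at position 4 + 2 = 6 -> 'b'

Best match: offset=1, length=2 (matching 'bb' starting at position 3)
LZ77 triple: (1, 2, 'b')


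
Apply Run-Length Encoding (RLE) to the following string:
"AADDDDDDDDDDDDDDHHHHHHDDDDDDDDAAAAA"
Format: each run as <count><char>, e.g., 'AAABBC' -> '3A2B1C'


Scanning runs left to right:
  i=0: run of 'A' x 2 -> '2A'
  i=2: run of 'D' x 14 -> '14D'
  i=16: run of 'H' x 6 -> '6H'
  i=22: run of 'D' x 8 -> '8D'
  i=30: run of 'A' x 5 -> '5A'

RLE = 2A14D6H8D5A


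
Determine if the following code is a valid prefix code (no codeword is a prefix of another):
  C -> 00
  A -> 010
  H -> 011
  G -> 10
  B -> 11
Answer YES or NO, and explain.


Checking each pair (does one codeword prefix another?):
  C='00' vs A='010': no prefix
  C='00' vs H='011': no prefix
  C='00' vs G='10': no prefix
  C='00' vs B='11': no prefix
  A='010' vs C='00': no prefix
  A='010' vs H='011': no prefix
  A='010' vs G='10': no prefix
  A='010' vs B='11': no prefix
  H='011' vs C='00': no prefix
  H='011' vs A='010': no prefix
  H='011' vs G='10': no prefix
  H='011' vs B='11': no prefix
  G='10' vs C='00': no prefix
  G='10' vs A='010': no prefix
  G='10' vs H='011': no prefix
  G='10' vs B='11': no prefix
  B='11' vs C='00': no prefix
  B='11' vs A='010': no prefix
  B='11' vs H='011': no prefix
  B='11' vs G='10': no prefix
No violation found over all pairs.

YES -- this is a valid prefix code. No codeword is a prefix of any other codeword.


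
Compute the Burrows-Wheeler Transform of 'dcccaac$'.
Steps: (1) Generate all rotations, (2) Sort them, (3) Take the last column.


Rotations (sorted):
  0: $dcccaac -> last char: c
  1: aac$dccc -> last char: c
  2: ac$dccca -> last char: a
  3: c$dcccaa -> last char: a
  4: caac$dcc -> last char: c
  5: ccaac$dc -> last char: c
  6: cccaac$d -> last char: d
  7: dcccaac$ -> last char: $


BWT = ccaaccd$


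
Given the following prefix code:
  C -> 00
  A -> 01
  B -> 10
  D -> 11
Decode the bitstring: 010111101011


Decoding step by step:
Bits 01 -> A
Bits 01 -> A
Bits 11 -> D
Bits 10 -> B
Bits 10 -> B
Bits 11 -> D


Decoded message: AADBBD


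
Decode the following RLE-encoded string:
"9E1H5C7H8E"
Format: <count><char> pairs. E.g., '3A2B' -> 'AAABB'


Expanding each <count><char> pair:
  9E -> 'EEEEEEEEE'
  1H -> 'H'
  5C -> 'CCCCC'
  7H -> 'HHHHHHH'
  8E -> 'EEEEEEEE'

Decoded = EEEEEEEEEHCCCCCHHHHHHHEEEEEEEE


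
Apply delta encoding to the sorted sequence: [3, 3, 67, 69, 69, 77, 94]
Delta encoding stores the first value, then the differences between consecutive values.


First value: 3
Deltas:
  3 - 3 = 0
  67 - 3 = 64
  69 - 67 = 2
  69 - 69 = 0
  77 - 69 = 8
  94 - 77 = 17


Delta encoded: [3, 0, 64, 2, 0, 8, 17]


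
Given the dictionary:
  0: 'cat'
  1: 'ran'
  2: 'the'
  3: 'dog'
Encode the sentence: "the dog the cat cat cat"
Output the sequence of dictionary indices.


Look up each word in the dictionary:
  'the' -> 2
  'dog' -> 3
  'the' -> 2
  'cat' -> 0
  'cat' -> 0
  'cat' -> 0

Encoded: [2, 3, 2, 0, 0, 0]


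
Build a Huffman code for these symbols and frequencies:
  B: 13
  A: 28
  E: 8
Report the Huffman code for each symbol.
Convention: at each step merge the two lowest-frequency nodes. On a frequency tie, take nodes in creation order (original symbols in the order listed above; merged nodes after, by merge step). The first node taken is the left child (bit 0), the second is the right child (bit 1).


Huffman tree construction:
Step 1: Merge E(8) + B(13) = 21
Step 2: Merge (E+B)(21) + A(28) = 49
Read each symbol's code off the tree from the root (left child = 0, right child = 1).

Codes:
  B: 01 (length 2)
  A: 1 (length 1)
  E: 00 (length 2)
Average code length: 70/49 = 1.4286 bits/symbol


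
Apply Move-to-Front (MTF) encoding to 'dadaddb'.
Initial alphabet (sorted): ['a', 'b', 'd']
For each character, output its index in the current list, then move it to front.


MTF encoding:
'd': index 2 in ['a', 'b', 'd'] -> ['d', 'a', 'b']
'a': index 1 in ['d', 'a', 'b'] -> ['a', 'd', 'b']
'd': index 1 in ['a', 'd', 'b'] -> ['d', 'a', 'b']
'a': index 1 in ['d', 'a', 'b'] -> ['a', 'd', 'b']
'd': index 1 in ['a', 'd', 'b'] -> ['d', 'a', 'b']
'd': index 0 in ['d', 'a', 'b'] -> ['d', 'a', 'b']
'b': index 2 in ['d', 'a', 'b'] -> ['b', 'd', 'a']


Output: [2, 1, 1, 1, 1, 0, 2]


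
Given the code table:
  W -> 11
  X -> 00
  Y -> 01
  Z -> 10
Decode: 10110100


Decoding:
10 -> Z
11 -> W
01 -> Y
00 -> X


Result: ZWYX


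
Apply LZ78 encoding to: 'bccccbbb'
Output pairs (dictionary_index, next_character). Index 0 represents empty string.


LZ78 encoding steps:
Dictionary: {0: ''}
Step 1: w='' (idx 0), next='b' -> output (0, 'b'), add 'b' as idx 1
Step 2: w='' (idx 0), next='c' -> output (0, 'c'), add 'c' as idx 2
Step 3: w='c' (idx 2), next='c' -> output (2, 'c'), add 'cc' as idx 3
Step 4: w='c' (idx 2), next='b' -> output (2, 'b'), add 'cb' as idx 4
Step 5: w='b' (idx 1), next='b' -> output (1, 'b'), add 'bb' as idx 5


Encoded: [(0, 'b'), (0, 'c'), (2, 'c'), (2, 'b'), (1, 'b')]


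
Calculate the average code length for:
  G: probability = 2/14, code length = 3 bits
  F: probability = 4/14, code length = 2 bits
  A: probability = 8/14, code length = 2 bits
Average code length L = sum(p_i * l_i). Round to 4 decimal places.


Weighted contributions p_i * l_i:
  G: (2/14) * 3 = 6/14
  F: (4/14) * 2 = 8/14
  A: (8/14) * 2 = 16/14
Sum = (6 + 8 + 16)/14 = 30/14

L = 30/14 = 2.1429 bits/symbol


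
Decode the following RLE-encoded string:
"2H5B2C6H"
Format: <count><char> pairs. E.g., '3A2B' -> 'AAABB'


Expanding each <count><char> pair:
  2H -> 'HH'
  5B -> 'BBBBB'
  2C -> 'CC'
  6H -> 'HHHHHH'

Decoded = HHBBBBBCCHHHHHH


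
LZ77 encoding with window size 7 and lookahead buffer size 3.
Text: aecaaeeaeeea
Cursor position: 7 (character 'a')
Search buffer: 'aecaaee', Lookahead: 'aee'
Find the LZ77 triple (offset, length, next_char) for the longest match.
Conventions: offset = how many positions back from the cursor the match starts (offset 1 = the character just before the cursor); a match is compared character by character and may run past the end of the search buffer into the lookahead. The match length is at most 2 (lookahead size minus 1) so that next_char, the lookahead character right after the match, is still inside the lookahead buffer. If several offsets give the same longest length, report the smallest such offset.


Try each offset into the search buffer:
  offset=1 (pos 6, char 'e'): match length 0
  offset=2 (pos 5, char 'e'): match length 0
  offset=3 (pos 4, char 'a'): match length 2
  offset=4 (pos 3, char 'a'): match length 1
  offset=5 (pos 2, char 'c'): match length 0
  offset=6 (pos 1, char 'e'): match length 0
  offset=7 (pos 0, char 'a'): match length 2
Longest match has length 2, found at offsets 3, 7; take the smallest, offset 3.
next_char = character at position 7 + 2 = 9 -> 'e'

Best match: offset=3, length=2 (matching 'ae' starting at position 4)
LZ77 triple: (3, 2, 'e')
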